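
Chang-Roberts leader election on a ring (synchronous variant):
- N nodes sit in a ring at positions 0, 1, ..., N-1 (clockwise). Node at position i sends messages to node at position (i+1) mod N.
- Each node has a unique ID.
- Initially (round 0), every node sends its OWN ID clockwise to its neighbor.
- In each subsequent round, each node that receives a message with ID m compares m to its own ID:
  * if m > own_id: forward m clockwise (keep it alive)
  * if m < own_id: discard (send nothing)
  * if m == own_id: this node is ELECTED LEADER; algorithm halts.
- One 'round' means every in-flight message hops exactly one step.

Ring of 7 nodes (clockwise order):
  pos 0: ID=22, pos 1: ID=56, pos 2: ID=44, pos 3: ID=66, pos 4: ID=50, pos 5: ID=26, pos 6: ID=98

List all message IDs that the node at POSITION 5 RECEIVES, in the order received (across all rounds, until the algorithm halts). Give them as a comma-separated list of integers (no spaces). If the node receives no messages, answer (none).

Answer: 50,66,98

Derivation:
Round 1: pos1(id56) recv 22: drop; pos2(id44) recv 56: fwd; pos3(id66) recv 44: drop; pos4(id50) recv 66: fwd; pos5(id26) recv 50: fwd; pos6(id98) recv 26: drop; pos0(id22) recv 98: fwd
Round 2: pos3(id66) recv 56: drop; pos5(id26) recv 66: fwd; pos6(id98) recv 50: drop; pos1(id56) recv 98: fwd
Round 3: pos6(id98) recv 66: drop; pos2(id44) recv 98: fwd
Round 4: pos3(id66) recv 98: fwd
Round 5: pos4(id50) recv 98: fwd
Round 6: pos5(id26) recv 98: fwd
Round 7: pos6(id98) recv 98: ELECTED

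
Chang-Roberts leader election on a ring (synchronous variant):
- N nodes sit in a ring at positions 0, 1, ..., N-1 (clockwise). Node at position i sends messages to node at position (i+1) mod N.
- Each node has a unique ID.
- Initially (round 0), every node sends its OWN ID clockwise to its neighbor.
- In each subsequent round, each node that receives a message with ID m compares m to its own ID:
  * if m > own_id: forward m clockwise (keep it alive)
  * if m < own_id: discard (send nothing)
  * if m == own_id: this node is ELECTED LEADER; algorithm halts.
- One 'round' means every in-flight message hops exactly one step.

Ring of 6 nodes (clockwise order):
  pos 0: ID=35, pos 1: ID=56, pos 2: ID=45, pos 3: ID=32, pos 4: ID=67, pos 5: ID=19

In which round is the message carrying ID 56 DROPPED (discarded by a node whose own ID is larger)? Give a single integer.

Round 1: pos1(id56) recv 35: drop; pos2(id45) recv 56: fwd; pos3(id32) recv 45: fwd; pos4(id67) recv 32: drop; pos5(id19) recv 67: fwd; pos0(id35) recv 19: drop
Round 2: pos3(id32) recv 56: fwd; pos4(id67) recv 45: drop; pos0(id35) recv 67: fwd
Round 3: pos4(id67) recv 56: drop; pos1(id56) recv 67: fwd
Round 4: pos2(id45) recv 67: fwd
Round 5: pos3(id32) recv 67: fwd
Round 6: pos4(id67) recv 67: ELECTED
Message ID 56 originates at pos 1; dropped at pos 4 in round 3

Answer: 3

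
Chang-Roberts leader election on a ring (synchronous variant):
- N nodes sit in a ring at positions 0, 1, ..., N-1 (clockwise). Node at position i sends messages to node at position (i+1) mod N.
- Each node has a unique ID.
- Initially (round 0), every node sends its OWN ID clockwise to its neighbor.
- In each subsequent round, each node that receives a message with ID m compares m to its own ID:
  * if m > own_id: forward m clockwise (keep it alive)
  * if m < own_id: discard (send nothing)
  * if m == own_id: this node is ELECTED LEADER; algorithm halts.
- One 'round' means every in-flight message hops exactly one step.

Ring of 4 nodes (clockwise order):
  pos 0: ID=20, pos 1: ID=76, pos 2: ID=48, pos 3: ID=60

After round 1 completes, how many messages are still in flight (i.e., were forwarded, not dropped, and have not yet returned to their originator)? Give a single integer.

Round 1: pos1(id76) recv 20: drop; pos2(id48) recv 76: fwd; pos3(id60) recv 48: drop; pos0(id20) recv 60: fwd
After round 1: 2 messages still in flight

Answer: 2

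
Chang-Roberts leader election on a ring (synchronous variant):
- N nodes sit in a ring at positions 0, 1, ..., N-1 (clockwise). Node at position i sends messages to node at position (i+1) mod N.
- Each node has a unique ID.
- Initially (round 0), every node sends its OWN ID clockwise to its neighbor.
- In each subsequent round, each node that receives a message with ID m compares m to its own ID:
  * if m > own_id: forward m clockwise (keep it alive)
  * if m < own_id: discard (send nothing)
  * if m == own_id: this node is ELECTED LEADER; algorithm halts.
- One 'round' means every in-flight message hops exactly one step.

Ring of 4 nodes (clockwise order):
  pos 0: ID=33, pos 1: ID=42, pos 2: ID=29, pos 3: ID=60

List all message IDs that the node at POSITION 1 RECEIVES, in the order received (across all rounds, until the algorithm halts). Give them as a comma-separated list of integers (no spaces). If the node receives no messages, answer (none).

Answer: 33,60

Derivation:
Round 1: pos1(id42) recv 33: drop; pos2(id29) recv 42: fwd; pos3(id60) recv 29: drop; pos0(id33) recv 60: fwd
Round 2: pos3(id60) recv 42: drop; pos1(id42) recv 60: fwd
Round 3: pos2(id29) recv 60: fwd
Round 4: pos3(id60) recv 60: ELECTED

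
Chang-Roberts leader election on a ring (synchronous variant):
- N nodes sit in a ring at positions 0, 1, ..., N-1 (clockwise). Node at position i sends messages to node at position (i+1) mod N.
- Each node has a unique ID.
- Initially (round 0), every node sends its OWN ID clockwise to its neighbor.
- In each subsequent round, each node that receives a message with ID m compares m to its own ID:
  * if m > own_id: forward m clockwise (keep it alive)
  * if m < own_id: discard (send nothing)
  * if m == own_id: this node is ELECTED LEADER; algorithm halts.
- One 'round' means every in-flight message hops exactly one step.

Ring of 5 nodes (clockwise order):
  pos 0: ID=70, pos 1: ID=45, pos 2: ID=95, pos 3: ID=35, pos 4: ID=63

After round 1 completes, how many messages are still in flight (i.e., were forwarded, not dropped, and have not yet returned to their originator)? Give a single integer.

Answer: 2

Derivation:
Round 1: pos1(id45) recv 70: fwd; pos2(id95) recv 45: drop; pos3(id35) recv 95: fwd; pos4(id63) recv 35: drop; pos0(id70) recv 63: drop
After round 1: 2 messages still in flight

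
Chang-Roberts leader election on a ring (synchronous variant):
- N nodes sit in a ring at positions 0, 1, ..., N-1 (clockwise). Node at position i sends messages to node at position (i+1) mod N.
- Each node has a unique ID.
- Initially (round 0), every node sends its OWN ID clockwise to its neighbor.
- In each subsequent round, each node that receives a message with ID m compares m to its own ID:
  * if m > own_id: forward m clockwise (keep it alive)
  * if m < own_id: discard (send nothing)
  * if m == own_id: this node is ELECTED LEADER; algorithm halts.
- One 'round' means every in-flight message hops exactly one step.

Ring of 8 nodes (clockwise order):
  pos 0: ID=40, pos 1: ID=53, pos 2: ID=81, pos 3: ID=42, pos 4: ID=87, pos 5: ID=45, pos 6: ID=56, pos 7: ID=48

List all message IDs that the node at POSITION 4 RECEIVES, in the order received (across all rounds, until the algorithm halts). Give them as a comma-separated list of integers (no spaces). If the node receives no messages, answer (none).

Answer: 42,81,87

Derivation:
Round 1: pos1(id53) recv 40: drop; pos2(id81) recv 53: drop; pos3(id42) recv 81: fwd; pos4(id87) recv 42: drop; pos5(id45) recv 87: fwd; pos6(id56) recv 45: drop; pos7(id48) recv 56: fwd; pos0(id40) recv 48: fwd
Round 2: pos4(id87) recv 81: drop; pos6(id56) recv 87: fwd; pos0(id40) recv 56: fwd; pos1(id53) recv 48: drop
Round 3: pos7(id48) recv 87: fwd; pos1(id53) recv 56: fwd
Round 4: pos0(id40) recv 87: fwd; pos2(id81) recv 56: drop
Round 5: pos1(id53) recv 87: fwd
Round 6: pos2(id81) recv 87: fwd
Round 7: pos3(id42) recv 87: fwd
Round 8: pos4(id87) recv 87: ELECTED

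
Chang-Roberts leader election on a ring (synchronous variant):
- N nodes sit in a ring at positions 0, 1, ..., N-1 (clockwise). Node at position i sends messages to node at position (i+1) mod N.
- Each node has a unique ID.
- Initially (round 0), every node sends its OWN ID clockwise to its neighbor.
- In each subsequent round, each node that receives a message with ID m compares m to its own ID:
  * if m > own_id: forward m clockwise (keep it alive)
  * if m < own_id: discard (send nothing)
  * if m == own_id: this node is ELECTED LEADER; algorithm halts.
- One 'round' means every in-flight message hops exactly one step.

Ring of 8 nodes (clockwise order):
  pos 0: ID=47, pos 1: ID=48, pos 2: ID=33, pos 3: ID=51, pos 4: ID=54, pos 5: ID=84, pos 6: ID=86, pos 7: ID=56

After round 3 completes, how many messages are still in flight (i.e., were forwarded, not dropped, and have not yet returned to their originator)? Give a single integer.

Round 1: pos1(id48) recv 47: drop; pos2(id33) recv 48: fwd; pos3(id51) recv 33: drop; pos4(id54) recv 51: drop; pos5(id84) recv 54: drop; pos6(id86) recv 84: drop; pos7(id56) recv 86: fwd; pos0(id47) recv 56: fwd
Round 2: pos3(id51) recv 48: drop; pos0(id47) recv 86: fwd; pos1(id48) recv 56: fwd
Round 3: pos1(id48) recv 86: fwd; pos2(id33) recv 56: fwd
After round 3: 2 messages still in flight

Answer: 2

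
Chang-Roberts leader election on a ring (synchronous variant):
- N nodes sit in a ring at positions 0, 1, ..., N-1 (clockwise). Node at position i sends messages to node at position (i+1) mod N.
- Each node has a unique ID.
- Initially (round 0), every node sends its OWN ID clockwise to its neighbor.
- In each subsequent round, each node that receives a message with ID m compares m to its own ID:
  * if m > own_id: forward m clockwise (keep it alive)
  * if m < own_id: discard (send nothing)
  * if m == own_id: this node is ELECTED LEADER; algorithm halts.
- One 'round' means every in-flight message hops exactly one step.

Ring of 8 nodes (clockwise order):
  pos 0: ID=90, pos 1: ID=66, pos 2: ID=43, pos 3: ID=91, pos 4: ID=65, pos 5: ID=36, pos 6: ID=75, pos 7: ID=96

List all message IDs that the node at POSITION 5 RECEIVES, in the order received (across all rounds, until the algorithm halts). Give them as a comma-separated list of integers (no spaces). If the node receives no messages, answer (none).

Round 1: pos1(id66) recv 90: fwd; pos2(id43) recv 66: fwd; pos3(id91) recv 43: drop; pos4(id65) recv 91: fwd; pos5(id36) recv 65: fwd; pos6(id75) recv 36: drop; pos7(id96) recv 75: drop; pos0(id90) recv 96: fwd
Round 2: pos2(id43) recv 90: fwd; pos3(id91) recv 66: drop; pos5(id36) recv 91: fwd; pos6(id75) recv 65: drop; pos1(id66) recv 96: fwd
Round 3: pos3(id91) recv 90: drop; pos6(id75) recv 91: fwd; pos2(id43) recv 96: fwd
Round 4: pos7(id96) recv 91: drop; pos3(id91) recv 96: fwd
Round 5: pos4(id65) recv 96: fwd
Round 6: pos5(id36) recv 96: fwd
Round 7: pos6(id75) recv 96: fwd
Round 8: pos7(id96) recv 96: ELECTED

Answer: 65,91,96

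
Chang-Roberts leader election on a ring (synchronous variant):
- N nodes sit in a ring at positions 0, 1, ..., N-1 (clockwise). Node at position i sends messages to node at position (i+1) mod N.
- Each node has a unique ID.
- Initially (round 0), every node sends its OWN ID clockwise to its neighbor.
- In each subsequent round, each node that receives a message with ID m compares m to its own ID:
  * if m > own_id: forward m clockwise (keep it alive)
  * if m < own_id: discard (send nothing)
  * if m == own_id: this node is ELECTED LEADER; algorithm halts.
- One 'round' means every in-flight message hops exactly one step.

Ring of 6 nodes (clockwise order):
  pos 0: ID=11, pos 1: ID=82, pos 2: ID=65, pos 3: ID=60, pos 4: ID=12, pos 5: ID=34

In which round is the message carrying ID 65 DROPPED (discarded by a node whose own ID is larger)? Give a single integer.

Answer: 5

Derivation:
Round 1: pos1(id82) recv 11: drop; pos2(id65) recv 82: fwd; pos3(id60) recv 65: fwd; pos4(id12) recv 60: fwd; pos5(id34) recv 12: drop; pos0(id11) recv 34: fwd
Round 2: pos3(id60) recv 82: fwd; pos4(id12) recv 65: fwd; pos5(id34) recv 60: fwd; pos1(id82) recv 34: drop
Round 3: pos4(id12) recv 82: fwd; pos5(id34) recv 65: fwd; pos0(id11) recv 60: fwd
Round 4: pos5(id34) recv 82: fwd; pos0(id11) recv 65: fwd; pos1(id82) recv 60: drop
Round 5: pos0(id11) recv 82: fwd; pos1(id82) recv 65: drop
Round 6: pos1(id82) recv 82: ELECTED
Message ID 65 originates at pos 2; dropped at pos 1 in round 5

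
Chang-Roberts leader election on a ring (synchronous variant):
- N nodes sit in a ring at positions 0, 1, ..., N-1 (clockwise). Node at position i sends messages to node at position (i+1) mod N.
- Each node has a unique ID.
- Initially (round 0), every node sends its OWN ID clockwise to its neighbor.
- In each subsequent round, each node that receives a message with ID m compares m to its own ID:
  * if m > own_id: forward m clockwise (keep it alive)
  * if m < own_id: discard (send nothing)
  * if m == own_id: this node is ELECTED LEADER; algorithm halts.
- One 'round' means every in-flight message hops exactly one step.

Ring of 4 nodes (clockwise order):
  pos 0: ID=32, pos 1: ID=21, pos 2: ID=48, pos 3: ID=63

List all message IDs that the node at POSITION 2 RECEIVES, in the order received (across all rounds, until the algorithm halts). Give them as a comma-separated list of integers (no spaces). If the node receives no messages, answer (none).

Answer: 21,32,63

Derivation:
Round 1: pos1(id21) recv 32: fwd; pos2(id48) recv 21: drop; pos3(id63) recv 48: drop; pos0(id32) recv 63: fwd
Round 2: pos2(id48) recv 32: drop; pos1(id21) recv 63: fwd
Round 3: pos2(id48) recv 63: fwd
Round 4: pos3(id63) recv 63: ELECTED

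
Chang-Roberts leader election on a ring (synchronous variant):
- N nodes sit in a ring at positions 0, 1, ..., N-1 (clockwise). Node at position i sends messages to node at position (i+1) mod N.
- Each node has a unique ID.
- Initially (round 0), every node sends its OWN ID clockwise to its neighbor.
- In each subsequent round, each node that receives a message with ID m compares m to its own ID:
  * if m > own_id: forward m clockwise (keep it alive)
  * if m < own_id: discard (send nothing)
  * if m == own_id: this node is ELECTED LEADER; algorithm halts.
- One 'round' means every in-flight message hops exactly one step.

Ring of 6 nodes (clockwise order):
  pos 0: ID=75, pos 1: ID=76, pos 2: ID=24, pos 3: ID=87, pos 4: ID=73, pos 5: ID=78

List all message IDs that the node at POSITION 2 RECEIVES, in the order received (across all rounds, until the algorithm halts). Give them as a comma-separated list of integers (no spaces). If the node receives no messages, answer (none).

Answer: 76,78,87

Derivation:
Round 1: pos1(id76) recv 75: drop; pos2(id24) recv 76: fwd; pos3(id87) recv 24: drop; pos4(id73) recv 87: fwd; pos5(id78) recv 73: drop; pos0(id75) recv 78: fwd
Round 2: pos3(id87) recv 76: drop; pos5(id78) recv 87: fwd; pos1(id76) recv 78: fwd
Round 3: pos0(id75) recv 87: fwd; pos2(id24) recv 78: fwd
Round 4: pos1(id76) recv 87: fwd; pos3(id87) recv 78: drop
Round 5: pos2(id24) recv 87: fwd
Round 6: pos3(id87) recv 87: ELECTED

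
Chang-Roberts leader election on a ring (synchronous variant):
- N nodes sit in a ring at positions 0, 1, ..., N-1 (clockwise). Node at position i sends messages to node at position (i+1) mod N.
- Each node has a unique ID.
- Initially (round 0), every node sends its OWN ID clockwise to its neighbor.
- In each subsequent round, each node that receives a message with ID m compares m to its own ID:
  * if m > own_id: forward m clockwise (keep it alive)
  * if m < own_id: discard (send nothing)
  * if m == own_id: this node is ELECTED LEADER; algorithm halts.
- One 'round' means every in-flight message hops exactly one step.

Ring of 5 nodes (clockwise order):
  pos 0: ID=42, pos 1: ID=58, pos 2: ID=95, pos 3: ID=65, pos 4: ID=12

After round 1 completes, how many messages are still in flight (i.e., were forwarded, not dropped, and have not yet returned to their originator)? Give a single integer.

Answer: 2

Derivation:
Round 1: pos1(id58) recv 42: drop; pos2(id95) recv 58: drop; pos3(id65) recv 95: fwd; pos4(id12) recv 65: fwd; pos0(id42) recv 12: drop
After round 1: 2 messages still in flight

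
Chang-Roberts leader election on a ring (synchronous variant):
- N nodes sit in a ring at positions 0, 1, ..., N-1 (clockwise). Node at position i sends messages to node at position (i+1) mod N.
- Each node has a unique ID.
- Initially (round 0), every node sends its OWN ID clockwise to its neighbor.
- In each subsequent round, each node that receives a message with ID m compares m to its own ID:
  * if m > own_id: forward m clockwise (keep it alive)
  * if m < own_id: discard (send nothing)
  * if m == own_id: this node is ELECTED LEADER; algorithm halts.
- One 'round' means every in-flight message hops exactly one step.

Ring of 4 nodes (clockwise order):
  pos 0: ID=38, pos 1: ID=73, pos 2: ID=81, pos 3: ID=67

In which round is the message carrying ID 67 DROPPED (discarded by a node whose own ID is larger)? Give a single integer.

Answer: 2

Derivation:
Round 1: pos1(id73) recv 38: drop; pos2(id81) recv 73: drop; pos3(id67) recv 81: fwd; pos0(id38) recv 67: fwd
Round 2: pos0(id38) recv 81: fwd; pos1(id73) recv 67: drop
Round 3: pos1(id73) recv 81: fwd
Round 4: pos2(id81) recv 81: ELECTED
Message ID 67 originates at pos 3; dropped at pos 1 in round 2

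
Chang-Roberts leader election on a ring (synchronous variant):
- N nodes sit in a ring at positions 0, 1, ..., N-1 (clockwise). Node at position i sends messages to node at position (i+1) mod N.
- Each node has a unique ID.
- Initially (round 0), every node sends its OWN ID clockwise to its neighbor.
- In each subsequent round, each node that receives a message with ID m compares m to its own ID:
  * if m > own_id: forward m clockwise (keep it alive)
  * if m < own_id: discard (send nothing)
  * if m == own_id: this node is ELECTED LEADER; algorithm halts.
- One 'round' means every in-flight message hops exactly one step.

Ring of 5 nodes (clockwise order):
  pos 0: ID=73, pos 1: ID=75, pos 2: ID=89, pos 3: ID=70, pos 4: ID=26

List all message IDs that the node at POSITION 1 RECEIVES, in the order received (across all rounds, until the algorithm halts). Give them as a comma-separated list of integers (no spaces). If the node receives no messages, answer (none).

Answer: 73,89

Derivation:
Round 1: pos1(id75) recv 73: drop; pos2(id89) recv 75: drop; pos3(id70) recv 89: fwd; pos4(id26) recv 70: fwd; pos0(id73) recv 26: drop
Round 2: pos4(id26) recv 89: fwd; pos0(id73) recv 70: drop
Round 3: pos0(id73) recv 89: fwd
Round 4: pos1(id75) recv 89: fwd
Round 5: pos2(id89) recv 89: ELECTED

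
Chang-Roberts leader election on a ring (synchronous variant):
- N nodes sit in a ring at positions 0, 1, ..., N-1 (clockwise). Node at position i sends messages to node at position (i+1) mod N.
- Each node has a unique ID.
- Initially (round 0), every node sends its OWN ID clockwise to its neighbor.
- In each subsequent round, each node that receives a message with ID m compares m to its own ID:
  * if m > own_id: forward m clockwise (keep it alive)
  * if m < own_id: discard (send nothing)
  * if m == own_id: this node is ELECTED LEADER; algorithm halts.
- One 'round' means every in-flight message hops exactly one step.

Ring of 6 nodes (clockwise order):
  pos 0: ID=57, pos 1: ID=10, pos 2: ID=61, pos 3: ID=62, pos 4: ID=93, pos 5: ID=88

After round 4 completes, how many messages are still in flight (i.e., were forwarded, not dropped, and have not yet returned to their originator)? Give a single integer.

Round 1: pos1(id10) recv 57: fwd; pos2(id61) recv 10: drop; pos3(id62) recv 61: drop; pos4(id93) recv 62: drop; pos5(id88) recv 93: fwd; pos0(id57) recv 88: fwd
Round 2: pos2(id61) recv 57: drop; pos0(id57) recv 93: fwd; pos1(id10) recv 88: fwd
Round 3: pos1(id10) recv 93: fwd; pos2(id61) recv 88: fwd
Round 4: pos2(id61) recv 93: fwd; pos3(id62) recv 88: fwd
After round 4: 2 messages still in flight

Answer: 2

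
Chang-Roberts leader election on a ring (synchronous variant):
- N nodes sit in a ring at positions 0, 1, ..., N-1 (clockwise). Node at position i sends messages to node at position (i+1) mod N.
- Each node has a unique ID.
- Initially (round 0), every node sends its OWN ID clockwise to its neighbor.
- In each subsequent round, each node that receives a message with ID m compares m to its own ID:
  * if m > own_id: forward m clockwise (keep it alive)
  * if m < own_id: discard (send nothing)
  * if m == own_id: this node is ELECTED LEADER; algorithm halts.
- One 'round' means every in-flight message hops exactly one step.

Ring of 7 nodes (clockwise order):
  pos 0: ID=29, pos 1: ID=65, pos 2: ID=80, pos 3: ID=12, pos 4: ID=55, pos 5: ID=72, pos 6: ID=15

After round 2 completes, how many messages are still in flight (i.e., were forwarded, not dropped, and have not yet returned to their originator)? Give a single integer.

Round 1: pos1(id65) recv 29: drop; pos2(id80) recv 65: drop; pos3(id12) recv 80: fwd; pos4(id55) recv 12: drop; pos5(id72) recv 55: drop; pos6(id15) recv 72: fwd; pos0(id29) recv 15: drop
Round 2: pos4(id55) recv 80: fwd; pos0(id29) recv 72: fwd
After round 2: 2 messages still in flight

Answer: 2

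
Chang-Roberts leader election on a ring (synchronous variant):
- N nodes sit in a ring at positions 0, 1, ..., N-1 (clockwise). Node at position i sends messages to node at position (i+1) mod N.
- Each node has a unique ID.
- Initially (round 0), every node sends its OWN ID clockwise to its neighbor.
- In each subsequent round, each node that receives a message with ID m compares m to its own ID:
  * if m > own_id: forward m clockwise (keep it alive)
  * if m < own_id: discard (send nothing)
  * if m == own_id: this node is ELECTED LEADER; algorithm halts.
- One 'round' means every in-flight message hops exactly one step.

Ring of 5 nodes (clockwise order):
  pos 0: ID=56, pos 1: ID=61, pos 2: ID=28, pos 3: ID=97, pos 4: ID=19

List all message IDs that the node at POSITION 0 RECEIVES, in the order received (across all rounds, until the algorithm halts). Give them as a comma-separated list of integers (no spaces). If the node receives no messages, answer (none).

Round 1: pos1(id61) recv 56: drop; pos2(id28) recv 61: fwd; pos3(id97) recv 28: drop; pos4(id19) recv 97: fwd; pos0(id56) recv 19: drop
Round 2: pos3(id97) recv 61: drop; pos0(id56) recv 97: fwd
Round 3: pos1(id61) recv 97: fwd
Round 4: pos2(id28) recv 97: fwd
Round 5: pos3(id97) recv 97: ELECTED

Answer: 19,97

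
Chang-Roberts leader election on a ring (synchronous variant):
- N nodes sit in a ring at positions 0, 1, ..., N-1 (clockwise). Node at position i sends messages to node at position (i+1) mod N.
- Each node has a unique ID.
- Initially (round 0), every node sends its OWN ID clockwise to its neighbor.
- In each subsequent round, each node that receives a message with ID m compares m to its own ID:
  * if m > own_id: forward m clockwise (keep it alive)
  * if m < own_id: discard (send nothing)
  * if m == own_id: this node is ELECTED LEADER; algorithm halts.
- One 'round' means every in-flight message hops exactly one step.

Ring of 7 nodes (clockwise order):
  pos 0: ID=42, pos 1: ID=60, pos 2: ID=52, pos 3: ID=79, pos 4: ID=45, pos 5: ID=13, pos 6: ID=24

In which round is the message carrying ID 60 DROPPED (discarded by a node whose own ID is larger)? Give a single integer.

Round 1: pos1(id60) recv 42: drop; pos2(id52) recv 60: fwd; pos3(id79) recv 52: drop; pos4(id45) recv 79: fwd; pos5(id13) recv 45: fwd; pos6(id24) recv 13: drop; pos0(id42) recv 24: drop
Round 2: pos3(id79) recv 60: drop; pos5(id13) recv 79: fwd; pos6(id24) recv 45: fwd
Round 3: pos6(id24) recv 79: fwd; pos0(id42) recv 45: fwd
Round 4: pos0(id42) recv 79: fwd; pos1(id60) recv 45: drop
Round 5: pos1(id60) recv 79: fwd
Round 6: pos2(id52) recv 79: fwd
Round 7: pos3(id79) recv 79: ELECTED
Message ID 60 originates at pos 1; dropped at pos 3 in round 2

Answer: 2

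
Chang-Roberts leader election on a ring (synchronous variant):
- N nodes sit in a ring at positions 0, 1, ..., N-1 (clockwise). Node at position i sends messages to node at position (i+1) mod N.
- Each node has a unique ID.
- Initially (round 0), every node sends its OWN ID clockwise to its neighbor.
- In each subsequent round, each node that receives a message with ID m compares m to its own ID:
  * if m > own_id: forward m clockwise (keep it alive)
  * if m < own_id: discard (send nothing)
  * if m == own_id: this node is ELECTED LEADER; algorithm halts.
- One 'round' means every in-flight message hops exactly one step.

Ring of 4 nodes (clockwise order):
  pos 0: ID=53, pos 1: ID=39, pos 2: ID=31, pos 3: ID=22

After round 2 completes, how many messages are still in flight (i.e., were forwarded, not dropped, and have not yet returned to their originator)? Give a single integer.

Answer: 2

Derivation:
Round 1: pos1(id39) recv 53: fwd; pos2(id31) recv 39: fwd; pos3(id22) recv 31: fwd; pos0(id53) recv 22: drop
Round 2: pos2(id31) recv 53: fwd; pos3(id22) recv 39: fwd; pos0(id53) recv 31: drop
After round 2: 2 messages still in flight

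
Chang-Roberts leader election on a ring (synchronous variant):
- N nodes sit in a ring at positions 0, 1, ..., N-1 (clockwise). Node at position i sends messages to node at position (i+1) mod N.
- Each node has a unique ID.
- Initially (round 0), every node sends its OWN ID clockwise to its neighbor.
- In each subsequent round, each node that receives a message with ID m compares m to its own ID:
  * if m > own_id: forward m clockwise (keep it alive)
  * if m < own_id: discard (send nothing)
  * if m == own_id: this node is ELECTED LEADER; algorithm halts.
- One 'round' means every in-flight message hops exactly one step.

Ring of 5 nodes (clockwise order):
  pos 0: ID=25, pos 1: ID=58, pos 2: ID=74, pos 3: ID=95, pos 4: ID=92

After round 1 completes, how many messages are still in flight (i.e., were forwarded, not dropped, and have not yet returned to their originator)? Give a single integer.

Answer: 2

Derivation:
Round 1: pos1(id58) recv 25: drop; pos2(id74) recv 58: drop; pos3(id95) recv 74: drop; pos4(id92) recv 95: fwd; pos0(id25) recv 92: fwd
After round 1: 2 messages still in flight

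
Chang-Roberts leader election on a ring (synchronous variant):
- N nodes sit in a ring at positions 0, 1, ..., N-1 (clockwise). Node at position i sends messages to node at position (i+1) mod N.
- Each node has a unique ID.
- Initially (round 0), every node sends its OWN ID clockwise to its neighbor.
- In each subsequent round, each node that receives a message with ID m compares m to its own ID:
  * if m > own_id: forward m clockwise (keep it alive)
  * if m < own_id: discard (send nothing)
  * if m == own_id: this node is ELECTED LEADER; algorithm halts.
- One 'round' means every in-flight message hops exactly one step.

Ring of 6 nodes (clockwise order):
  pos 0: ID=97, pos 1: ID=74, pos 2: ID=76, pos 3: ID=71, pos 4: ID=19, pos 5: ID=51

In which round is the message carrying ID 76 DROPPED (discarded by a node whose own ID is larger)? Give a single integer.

Answer: 4

Derivation:
Round 1: pos1(id74) recv 97: fwd; pos2(id76) recv 74: drop; pos3(id71) recv 76: fwd; pos4(id19) recv 71: fwd; pos5(id51) recv 19: drop; pos0(id97) recv 51: drop
Round 2: pos2(id76) recv 97: fwd; pos4(id19) recv 76: fwd; pos5(id51) recv 71: fwd
Round 3: pos3(id71) recv 97: fwd; pos5(id51) recv 76: fwd; pos0(id97) recv 71: drop
Round 4: pos4(id19) recv 97: fwd; pos0(id97) recv 76: drop
Round 5: pos5(id51) recv 97: fwd
Round 6: pos0(id97) recv 97: ELECTED
Message ID 76 originates at pos 2; dropped at pos 0 in round 4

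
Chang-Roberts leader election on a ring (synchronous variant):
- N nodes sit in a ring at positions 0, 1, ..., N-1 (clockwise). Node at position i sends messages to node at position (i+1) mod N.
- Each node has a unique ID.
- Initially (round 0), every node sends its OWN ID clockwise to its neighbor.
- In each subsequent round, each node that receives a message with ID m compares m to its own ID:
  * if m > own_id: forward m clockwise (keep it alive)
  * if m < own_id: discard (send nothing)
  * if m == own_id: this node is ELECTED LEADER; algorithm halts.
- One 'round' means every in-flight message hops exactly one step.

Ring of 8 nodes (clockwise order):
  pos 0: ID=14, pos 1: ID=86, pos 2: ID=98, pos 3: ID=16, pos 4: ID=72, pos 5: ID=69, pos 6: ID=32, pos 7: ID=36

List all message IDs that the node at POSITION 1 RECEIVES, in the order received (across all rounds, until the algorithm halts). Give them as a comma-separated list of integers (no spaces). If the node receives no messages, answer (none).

Answer: 14,36,69,72,98

Derivation:
Round 1: pos1(id86) recv 14: drop; pos2(id98) recv 86: drop; pos3(id16) recv 98: fwd; pos4(id72) recv 16: drop; pos5(id69) recv 72: fwd; pos6(id32) recv 69: fwd; pos7(id36) recv 32: drop; pos0(id14) recv 36: fwd
Round 2: pos4(id72) recv 98: fwd; pos6(id32) recv 72: fwd; pos7(id36) recv 69: fwd; pos1(id86) recv 36: drop
Round 3: pos5(id69) recv 98: fwd; pos7(id36) recv 72: fwd; pos0(id14) recv 69: fwd
Round 4: pos6(id32) recv 98: fwd; pos0(id14) recv 72: fwd; pos1(id86) recv 69: drop
Round 5: pos7(id36) recv 98: fwd; pos1(id86) recv 72: drop
Round 6: pos0(id14) recv 98: fwd
Round 7: pos1(id86) recv 98: fwd
Round 8: pos2(id98) recv 98: ELECTED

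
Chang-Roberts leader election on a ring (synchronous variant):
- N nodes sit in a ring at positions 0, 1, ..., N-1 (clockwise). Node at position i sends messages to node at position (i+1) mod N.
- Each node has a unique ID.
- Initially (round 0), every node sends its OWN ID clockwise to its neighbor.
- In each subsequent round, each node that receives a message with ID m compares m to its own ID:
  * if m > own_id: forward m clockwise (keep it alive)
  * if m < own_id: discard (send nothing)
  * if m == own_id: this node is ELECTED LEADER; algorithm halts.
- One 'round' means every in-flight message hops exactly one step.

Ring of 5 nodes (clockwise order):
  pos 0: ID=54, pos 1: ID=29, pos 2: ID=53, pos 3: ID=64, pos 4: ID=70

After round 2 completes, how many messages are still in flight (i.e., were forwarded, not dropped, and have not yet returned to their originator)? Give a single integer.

Round 1: pos1(id29) recv 54: fwd; pos2(id53) recv 29: drop; pos3(id64) recv 53: drop; pos4(id70) recv 64: drop; pos0(id54) recv 70: fwd
Round 2: pos2(id53) recv 54: fwd; pos1(id29) recv 70: fwd
After round 2: 2 messages still in flight

Answer: 2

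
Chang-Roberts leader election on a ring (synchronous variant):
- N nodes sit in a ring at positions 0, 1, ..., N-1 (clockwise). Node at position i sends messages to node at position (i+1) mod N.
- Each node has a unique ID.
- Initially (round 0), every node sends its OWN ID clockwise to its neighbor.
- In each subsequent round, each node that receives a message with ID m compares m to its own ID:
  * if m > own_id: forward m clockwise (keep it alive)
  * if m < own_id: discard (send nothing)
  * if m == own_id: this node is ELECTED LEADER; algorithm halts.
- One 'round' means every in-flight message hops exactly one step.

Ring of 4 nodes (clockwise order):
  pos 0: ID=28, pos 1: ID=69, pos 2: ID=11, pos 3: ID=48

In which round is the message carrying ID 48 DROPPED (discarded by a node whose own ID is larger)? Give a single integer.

Answer: 2

Derivation:
Round 1: pos1(id69) recv 28: drop; pos2(id11) recv 69: fwd; pos3(id48) recv 11: drop; pos0(id28) recv 48: fwd
Round 2: pos3(id48) recv 69: fwd; pos1(id69) recv 48: drop
Round 3: pos0(id28) recv 69: fwd
Round 4: pos1(id69) recv 69: ELECTED
Message ID 48 originates at pos 3; dropped at pos 1 in round 2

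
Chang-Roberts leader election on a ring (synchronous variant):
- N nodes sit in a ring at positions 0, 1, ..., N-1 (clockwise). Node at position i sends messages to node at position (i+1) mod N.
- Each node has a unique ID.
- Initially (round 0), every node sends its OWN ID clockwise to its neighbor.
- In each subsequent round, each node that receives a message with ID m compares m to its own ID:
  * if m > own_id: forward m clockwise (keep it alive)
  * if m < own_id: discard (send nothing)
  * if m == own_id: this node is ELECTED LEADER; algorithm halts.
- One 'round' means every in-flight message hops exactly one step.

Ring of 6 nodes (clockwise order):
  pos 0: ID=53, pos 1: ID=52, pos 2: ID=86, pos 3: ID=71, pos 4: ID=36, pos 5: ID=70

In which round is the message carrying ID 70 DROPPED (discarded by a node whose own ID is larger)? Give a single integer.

Answer: 3

Derivation:
Round 1: pos1(id52) recv 53: fwd; pos2(id86) recv 52: drop; pos3(id71) recv 86: fwd; pos4(id36) recv 71: fwd; pos5(id70) recv 36: drop; pos0(id53) recv 70: fwd
Round 2: pos2(id86) recv 53: drop; pos4(id36) recv 86: fwd; pos5(id70) recv 71: fwd; pos1(id52) recv 70: fwd
Round 3: pos5(id70) recv 86: fwd; pos0(id53) recv 71: fwd; pos2(id86) recv 70: drop
Round 4: pos0(id53) recv 86: fwd; pos1(id52) recv 71: fwd
Round 5: pos1(id52) recv 86: fwd; pos2(id86) recv 71: drop
Round 6: pos2(id86) recv 86: ELECTED
Message ID 70 originates at pos 5; dropped at pos 2 in round 3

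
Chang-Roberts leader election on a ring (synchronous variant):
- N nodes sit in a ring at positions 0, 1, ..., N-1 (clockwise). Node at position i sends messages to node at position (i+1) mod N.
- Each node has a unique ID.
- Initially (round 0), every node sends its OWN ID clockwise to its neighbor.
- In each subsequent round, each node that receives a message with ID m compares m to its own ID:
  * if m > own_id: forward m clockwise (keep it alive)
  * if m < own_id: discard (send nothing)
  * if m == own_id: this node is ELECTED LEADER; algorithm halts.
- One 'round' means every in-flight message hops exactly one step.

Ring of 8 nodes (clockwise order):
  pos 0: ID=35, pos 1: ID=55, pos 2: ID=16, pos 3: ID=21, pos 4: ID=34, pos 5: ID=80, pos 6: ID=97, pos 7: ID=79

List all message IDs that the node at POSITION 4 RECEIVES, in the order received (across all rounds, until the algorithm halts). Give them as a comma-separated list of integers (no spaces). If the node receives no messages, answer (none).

Round 1: pos1(id55) recv 35: drop; pos2(id16) recv 55: fwd; pos3(id21) recv 16: drop; pos4(id34) recv 21: drop; pos5(id80) recv 34: drop; pos6(id97) recv 80: drop; pos7(id79) recv 97: fwd; pos0(id35) recv 79: fwd
Round 2: pos3(id21) recv 55: fwd; pos0(id35) recv 97: fwd; pos1(id55) recv 79: fwd
Round 3: pos4(id34) recv 55: fwd; pos1(id55) recv 97: fwd; pos2(id16) recv 79: fwd
Round 4: pos5(id80) recv 55: drop; pos2(id16) recv 97: fwd; pos3(id21) recv 79: fwd
Round 5: pos3(id21) recv 97: fwd; pos4(id34) recv 79: fwd
Round 6: pos4(id34) recv 97: fwd; pos5(id80) recv 79: drop
Round 7: pos5(id80) recv 97: fwd
Round 8: pos6(id97) recv 97: ELECTED

Answer: 21,55,79,97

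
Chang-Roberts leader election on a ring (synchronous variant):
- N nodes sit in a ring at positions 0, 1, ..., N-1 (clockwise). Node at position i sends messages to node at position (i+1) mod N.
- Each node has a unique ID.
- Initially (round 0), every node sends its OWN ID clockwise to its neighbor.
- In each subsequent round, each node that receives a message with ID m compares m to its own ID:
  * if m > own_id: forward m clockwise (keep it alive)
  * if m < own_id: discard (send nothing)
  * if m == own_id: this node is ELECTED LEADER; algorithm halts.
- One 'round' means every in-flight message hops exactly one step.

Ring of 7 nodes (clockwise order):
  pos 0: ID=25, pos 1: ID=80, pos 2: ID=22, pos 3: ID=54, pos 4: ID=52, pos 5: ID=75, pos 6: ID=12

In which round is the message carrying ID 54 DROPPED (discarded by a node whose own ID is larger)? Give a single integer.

Answer: 2

Derivation:
Round 1: pos1(id80) recv 25: drop; pos2(id22) recv 80: fwd; pos3(id54) recv 22: drop; pos4(id52) recv 54: fwd; pos5(id75) recv 52: drop; pos6(id12) recv 75: fwd; pos0(id25) recv 12: drop
Round 2: pos3(id54) recv 80: fwd; pos5(id75) recv 54: drop; pos0(id25) recv 75: fwd
Round 3: pos4(id52) recv 80: fwd; pos1(id80) recv 75: drop
Round 4: pos5(id75) recv 80: fwd
Round 5: pos6(id12) recv 80: fwd
Round 6: pos0(id25) recv 80: fwd
Round 7: pos1(id80) recv 80: ELECTED
Message ID 54 originates at pos 3; dropped at pos 5 in round 2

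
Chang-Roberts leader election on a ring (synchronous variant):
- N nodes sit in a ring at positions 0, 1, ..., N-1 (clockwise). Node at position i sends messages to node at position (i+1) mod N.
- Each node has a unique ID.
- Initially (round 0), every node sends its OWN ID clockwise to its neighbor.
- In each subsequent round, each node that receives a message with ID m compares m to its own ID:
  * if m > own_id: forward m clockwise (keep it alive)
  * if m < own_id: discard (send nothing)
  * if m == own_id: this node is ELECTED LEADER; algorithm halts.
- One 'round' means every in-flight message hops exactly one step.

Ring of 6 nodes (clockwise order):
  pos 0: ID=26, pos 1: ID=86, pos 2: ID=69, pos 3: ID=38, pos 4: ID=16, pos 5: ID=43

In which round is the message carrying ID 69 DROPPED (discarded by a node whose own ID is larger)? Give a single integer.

Round 1: pos1(id86) recv 26: drop; pos2(id69) recv 86: fwd; pos3(id38) recv 69: fwd; pos4(id16) recv 38: fwd; pos5(id43) recv 16: drop; pos0(id26) recv 43: fwd
Round 2: pos3(id38) recv 86: fwd; pos4(id16) recv 69: fwd; pos5(id43) recv 38: drop; pos1(id86) recv 43: drop
Round 3: pos4(id16) recv 86: fwd; pos5(id43) recv 69: fwd
Round 4: pos5(id43) recv 86: fwd; pos0(id26) recv 69: fwd
Round 5: pos0(id26) recv 86: fwd; pos1(id86) recv 69: drop
Round 6: pos1(id86) recv 86: ELECTED
Message ID 69 originates at pos 2; dropped at pos 1 in round 5

Answer: 5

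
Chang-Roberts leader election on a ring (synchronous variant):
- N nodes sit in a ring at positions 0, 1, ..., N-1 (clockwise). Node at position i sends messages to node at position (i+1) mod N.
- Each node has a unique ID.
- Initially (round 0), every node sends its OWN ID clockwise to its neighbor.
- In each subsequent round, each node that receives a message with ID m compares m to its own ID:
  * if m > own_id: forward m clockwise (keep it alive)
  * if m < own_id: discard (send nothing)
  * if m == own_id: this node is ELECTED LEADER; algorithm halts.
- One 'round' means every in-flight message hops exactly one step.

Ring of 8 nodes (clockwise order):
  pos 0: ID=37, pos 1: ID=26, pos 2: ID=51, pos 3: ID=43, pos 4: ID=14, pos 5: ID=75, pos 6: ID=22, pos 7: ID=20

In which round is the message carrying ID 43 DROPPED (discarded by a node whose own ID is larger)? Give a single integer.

Round 1: pos1(id26) recv 37: fwd; pos2(id51) recv 26: drop; pos3(id43) recv 51: fwd; pos4(id14) recv 43: fwd; pos5(id75) recv 14: drop; pos6(id22) recv 75: fwd; pos7(id20) recv 22: fwd; pos0(id37) recv 20: drop
Round 2: pos2(id51) recv 37: drop; pos4(id14) recv 51: fwd; pos5(id75) recv 43: drop; pos7(id20) recv 75: fwd; pos0(id37) recv 22: drop
Round 3: pos5(id75) recv 51: drop; pos0(id37) recv 75: fwd
Round 4: pos1(id26) recv 75: fwd
Round 5: pos2(id51) recv 75: fwd
Round 6: pos3(id43) recv 75: fwd
Round 7: pos4(id14) recv 75: fwd
Round 8: pos5(id75) recv 75: ELECTED
Message ID 43 originates at pos 3; dropped at pos 5 in round 2

Answer: 2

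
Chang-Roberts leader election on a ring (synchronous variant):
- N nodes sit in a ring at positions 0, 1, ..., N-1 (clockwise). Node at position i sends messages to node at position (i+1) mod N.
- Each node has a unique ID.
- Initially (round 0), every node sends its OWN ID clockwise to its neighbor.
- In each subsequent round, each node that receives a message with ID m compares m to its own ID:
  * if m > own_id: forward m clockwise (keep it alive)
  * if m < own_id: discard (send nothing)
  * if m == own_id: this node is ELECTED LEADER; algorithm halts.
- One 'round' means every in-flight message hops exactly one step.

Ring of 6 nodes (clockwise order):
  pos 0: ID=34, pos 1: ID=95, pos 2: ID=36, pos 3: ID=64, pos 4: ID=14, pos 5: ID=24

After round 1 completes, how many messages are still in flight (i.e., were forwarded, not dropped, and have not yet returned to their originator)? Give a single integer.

Answer: 2

Derivation:
Round 1: pos1(id95) recv 34: drop; pos2(id36) recv 95: fwd; pos3(id64) recv 36: drop; pos4(id14) recv 64: fwd; pos5(id24) recv 14: drop; pos0(id34) recv 24: drop
After round 1: 2 messages still in flight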